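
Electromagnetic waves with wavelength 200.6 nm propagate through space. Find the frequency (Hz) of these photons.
1.4945e+15 Hz

Using the wave equation: c = fλ

Solving for frequency:
f = c/λ = (3×10⁸ m/s) / (200.6×10⁻⁹ m)
f = 1.4945e+15 Hz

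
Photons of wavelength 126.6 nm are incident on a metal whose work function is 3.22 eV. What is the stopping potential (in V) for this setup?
6.5734 V

The stopping potential V_s satisfies: eV_s = KE_max

First, find KE_max using Einstein's equation:
E_photon = hc/λ = 9.7934 eV
KE_max = E_photon - φ = 9.7934 - 3.22 = 6.5734 eV

Since eV_s = KE_max:
V_s = KE_max/e = 6.5734 V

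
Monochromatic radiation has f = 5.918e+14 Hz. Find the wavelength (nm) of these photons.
506.58 nm

Using the wave equation: c = fλ

Solving for wavelength:
λ = c/f = (3×10⁸ m/s) / (5.918e+14 Hz)
λ = 506.58 nm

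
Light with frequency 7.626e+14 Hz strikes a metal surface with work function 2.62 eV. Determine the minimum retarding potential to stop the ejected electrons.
0.5339 V

The stopping potential V_s satisfies: eV_s = KE_max

First, find KE_max using Einstein's equation:
E_photon = hf = (6.626×10⁻³⁴ J·s)(7.626e+14 Hz) = 3.1539 eV
KE_max = E_photon - φ = 3.1539 - 2.62 = 0.5339 eV

Since eV_s = KE_max:
V_s = KE_max/e = 0.5339 V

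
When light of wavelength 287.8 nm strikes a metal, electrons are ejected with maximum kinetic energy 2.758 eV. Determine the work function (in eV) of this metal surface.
1.55 eV

From Einstein's photoelectric equation: KE_max = hf - φ = hc/λ - φ

Rearranging for φ:
φ = hc/λ - KE_max

Calculate photon energy:
E_photon = hc/λ = 4.3080 eV

Therefore:
φ = 4.3080 - 2.758 = 1.55 eV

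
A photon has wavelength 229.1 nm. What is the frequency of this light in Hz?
1.3086e+15 Hz

Using the wave equation: c = fλ

Solving for frequency:
f = c/λ = (3×10⁸ m/s) / (229.1×10⁻⁹ m)
f = 1.3086e+15 Hz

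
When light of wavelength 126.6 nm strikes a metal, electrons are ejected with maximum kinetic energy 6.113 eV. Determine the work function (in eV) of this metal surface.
3.68 eV

From Einstein's photoelectric equation: KE_max = hf - φ = hc/λ - φ

Rearranging for φ:
φ = hc/λ - KE_max

Calculate photon energy:
E_photon = hc/λ = 9.7934 eV

Therefore:
φ = 9.7934 - 6.113 = 3.68 eV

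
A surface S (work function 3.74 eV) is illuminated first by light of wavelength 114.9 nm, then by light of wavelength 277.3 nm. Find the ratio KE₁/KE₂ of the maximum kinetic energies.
9.6436

Using Einstein's equation: KE_max = hc/λ - φ

For λ₁ = 114.9 nm:
E₁ = hc/λ₁ = 10.7906 eV
KE₁ = E₁ - φ = 10.7906 - 3.74 = 7.0506 eV

For λ₂ = 277.3 nm:
E₂ = hc/λ₂ = 4.4711 eV
KE₂ = E₂ - φ = 4.4711 - 3.74 = 0.7311 eV

Ratio: KE₁/KE₂ = 7.0506/0.7311 = 9.6436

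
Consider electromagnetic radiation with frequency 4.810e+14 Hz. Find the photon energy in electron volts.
1.9893 eV

Using E = hf:

E = hf = (6.626×10⁻³⁴ J·s)(4.810e+14 Hz)
E = 1.9893 eV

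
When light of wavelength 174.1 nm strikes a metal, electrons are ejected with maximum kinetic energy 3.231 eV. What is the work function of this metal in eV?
3.89 eV

From Einstein's photoelectric equation: KE_max = hf - φ = hc/λ - φ

Rearranging for φ:
φ = hc/λ - KE_max

Calculate photon energy:
E_photon = hc/λ = 7.1214 eV

Therefore:
φ = 7.1214 - 3.231 = 3.89 eV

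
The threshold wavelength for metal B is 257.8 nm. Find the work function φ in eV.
4.81 eV

At the threshold wavelength, photon energy equals work function:
φ = hc/λ₀

Calculating:
φ = (6.626×10⁻³⁴ J·s)(3×10⁸ m/s) / (257.8×10⁻⁹ m)
φ = 4.81 eV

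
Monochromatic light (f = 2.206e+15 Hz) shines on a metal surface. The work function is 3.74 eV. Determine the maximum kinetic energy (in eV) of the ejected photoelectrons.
5.3833 eV

Using Einstein's photoelectric equation: KE_max = hf - φ

First, calculate the photon energy:
E_photon = hf = (6.626×10⁻³⁴ J·s)(2.206e+15 Hz)
E_photon = 9.1233 eV

Then, the maximum kinetic energy:
KE_max = E_photon - φ = 9.1233 eV - 3.74 eV = 5.3833 eV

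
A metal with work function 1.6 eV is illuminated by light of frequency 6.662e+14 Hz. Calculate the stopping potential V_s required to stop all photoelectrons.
1.1552 V

The stopping potential V_s satisfies: eV_s = KE_max

First, find KE_max using Einstein's equation:
E_photon = hf = (6.626×10⁻³⁴ J·s)(6.662e+14 Hz) = 2.7552 eV
KE_max = E_photon - φ = 2.7552 - 1.6 = 1.1552 eV

Since eV_s = KE_max:
V_s = KE_max/e = 1.1552 V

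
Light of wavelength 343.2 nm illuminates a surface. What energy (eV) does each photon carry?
3.6126 eV

Using E = hf = hc/λ:

E = hc/λ = (6.626×10⁻³⁴ J·s)(3×10⁸ m/s) / (343.2×10⁻⁹ m)
E = 3.6126 eV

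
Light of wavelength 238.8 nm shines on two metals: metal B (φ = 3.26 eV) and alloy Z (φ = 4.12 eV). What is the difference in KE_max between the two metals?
0.8600 eV

Using KE_max = hc/λ - φ for each metal:

Photon energy: E = hc/λ = 5.1920 eV

For metal B (φ₁ = 3.26 eV):
KE₁ = E - φ₁ = 5.1920 - 3.26 = 1.9320 eV

For alloy Z (φ₂ = 4.12 eV):
KE₂ = E - φ₂ = 5.1920 - 4.12 = 1.0720 eV

Difference:
ΔKE = KE₁ - KE₂ = 1.9320 - 1.0720 = 0.8600 eV

Note: The difference equals the difference in work functions: 4.12 - 3.26 = 0.86 eV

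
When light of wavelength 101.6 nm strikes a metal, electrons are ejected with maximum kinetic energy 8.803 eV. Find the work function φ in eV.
3.40 eV

From Einstein's photoelectric equation: KE_max = hf - φ = hc/λ - φ

Rearranging for φ:
φ = hc/λ - KE_max

Calculate photon energy:
E_photon = hc/λ = 12.2032 eV

Therefore:
φ = 12.2032 - 8.803 = 3.40 eV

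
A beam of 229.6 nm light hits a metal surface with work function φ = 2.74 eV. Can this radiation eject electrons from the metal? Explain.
Yes

For photoemission, the photon energy must exceed the work function.

Photon energy: E = hc/λ = 5.4000 eV
Work function: φ = 2.74 eV

Since E_photon (5.4000 eV) > φ (2.74 eV), photoemission WILL occur.
The threshold wavelength is λ₀ = hc/φ = 452.5 nm.
Since 229.6 nm < 452.5 nm, the light has sufficient energy.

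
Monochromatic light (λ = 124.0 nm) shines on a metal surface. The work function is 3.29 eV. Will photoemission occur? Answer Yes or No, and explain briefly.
Yes

For photoemission, the photon energy must exceed the work function.

Photon energy: E = hc/λ = 9.9987 eV
Work function: φ = 3.29 eV

Since E_photon (9.9987 eV) > φ (3.29 eV), photoemission WILL occur.
The threshold wavelength is λ₀ = hc/φ = 376.9 nm.
Since 124.0 nm < 376.9 nm, the light has sufficient energy.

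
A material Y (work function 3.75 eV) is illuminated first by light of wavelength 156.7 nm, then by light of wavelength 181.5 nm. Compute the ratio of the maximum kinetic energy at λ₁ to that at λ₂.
1.3509

Using Einstein's equation: KE_max = hc/λ - φ

For λ₁ = 156.7 nm:
E₁ = hc/λ₁ = 7.9122 eV
KE₁ = E₁ - φ = 7.9122 - 3.75 = 4.1622 eV

For λ₂ = 181.5 nm:
E₂ = hc/λ₂ = 6.8311 eV
KE₂ = E₂ - φ = 6.8311 - 3.75 = 3.0811 eV

Ratio: KE₁/KE₂ = 4.1622/3.0811 = 1.3509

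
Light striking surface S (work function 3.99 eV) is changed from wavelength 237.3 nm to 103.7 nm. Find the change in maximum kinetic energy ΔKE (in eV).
6.7313 eV

Using Einstein's equation: KE_max = hc/λ - φ

For λ₁ = 237.3 nm:
KE₁ = hc/λ₁ - φ = 5.2248 - 3.99 = 1.2348 eV

For λ₂ = 103.7 nm:
KE₂ = hc/λ₂ - φ = 11.9560 - 3.99 = 7.9660 eV

Change in KE:
ΔKE = KE₂ - KE₁ = 7.9660 - 1.2348 = 6.7313 eV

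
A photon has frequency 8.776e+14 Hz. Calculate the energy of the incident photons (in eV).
3.6295 eV

Using E = hf:

E = hf = (6.626×10⁻³⁴ J·s)(8.776e+14 Hz)
E = 3.6295 eV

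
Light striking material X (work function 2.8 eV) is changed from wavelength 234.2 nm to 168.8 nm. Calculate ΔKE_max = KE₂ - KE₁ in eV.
2.0511 eV

Using Einstein's equation: KE_max = hc/λ - φ

For λ₁ = 234.2 nm:
KE₁ = hc/λ₁ - φ = 5.2939 - 2.8 = 2.4939 eV

For λ₂ = 168.8 nm:
KE₂ = hc/λ₂ - φ = 7.3450 - 2.8 = 4.5450 eV

Change in KE:
ΔKE = KE₂ - KE₁ = 4.5450 - 2.4939 = 2.0511 eV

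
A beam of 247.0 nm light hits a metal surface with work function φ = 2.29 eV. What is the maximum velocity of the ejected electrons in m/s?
9.7989e+05 m/s

First, find the maximum kinetic energy:
E_photon = hc/λ = 5.0196 eV
KE_max = E_photon - φ = 5.0196 - 2.29 = 2.7296 eV

Convert to Joules: KE_max = 2.7296 × 1.602×10⁻¹⁹ J = 4.3733e-19 J

Then use KE = ½mv² to find velocity:
v = √(2·KE/m) = √(2 × 4.3733e-19 J / 9.109e-31 kg)
v = 9.7989e+05 m/s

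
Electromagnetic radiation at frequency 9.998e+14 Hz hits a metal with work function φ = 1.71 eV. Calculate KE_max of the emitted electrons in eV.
2.4248 eV

Using Einstein's photoelectric equation: KE_max = hf - φ

First, calculate the photon energy:
E_photon = hf = (6.626×10⁻³⁴ J·s)(9.998e+14 Hz)
E_photon = 4.1348 eV

Then, the maximum kinetic energy:
KE_max = E_photon - φ = 4.1348 eV - 1.71 eV = 2.4248 eV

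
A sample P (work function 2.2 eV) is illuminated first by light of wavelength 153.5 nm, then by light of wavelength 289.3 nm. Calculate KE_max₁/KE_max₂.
2.8179

Using Einstein's equation: KE_max = hc/λ - φ

For λ₁ = 153.5 nm:
E₁ = hc/λ₁ = 8.0771 eV
KE₁ = E₁ - φ = 8.0771 - 2.2 = 5.8771 eV

For λ₂ = 289.3 nm:
E₂ = hc/λ₂ = 4.2857 eV
KE₂ = E₂ - φ = 4.2857 - 2.2 = 2.0857 eV

Ratio: KE₁/KE₂ = 5.8771/2.0857 = 2.8179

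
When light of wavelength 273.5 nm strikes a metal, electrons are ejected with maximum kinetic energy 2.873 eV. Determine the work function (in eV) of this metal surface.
1.66 eV

From Einstein's photoelectric equation: KE_max = hf - φ = hc/λ - φ

Rearranging for φ:
φ = hc/λ - KE_max

Calculate photon energy:
E_photon = hc/λ = 4.5332 eV

Therefore:
φ = 4.5332 - 2.873 = 1.66 eV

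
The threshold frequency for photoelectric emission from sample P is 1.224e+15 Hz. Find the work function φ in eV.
5.06 eV

At the threshold frequency, photon energy equals work function:
φ = hf₀

Calculating:
φ = (6.626×10⁻³⁴ J·s)(1.224e+15 Hz)
φ = 5.06 eV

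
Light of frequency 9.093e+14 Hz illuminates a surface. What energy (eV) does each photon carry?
3.7606 eV

Using E = hf:

E = hf = (6.626×10⁻³⁴ J·s)(9.093e+14 Hz)
E = 3.7606 eV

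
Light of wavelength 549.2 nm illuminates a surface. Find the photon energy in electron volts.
2.2575 eV

Using E = hf = hc/λ:

E = hc/λ = (6.626×10⁻³⁴ J·s)(3×10⁸ m/s) / (549.2×10⁻⁹ m)
E = 2.2575 eV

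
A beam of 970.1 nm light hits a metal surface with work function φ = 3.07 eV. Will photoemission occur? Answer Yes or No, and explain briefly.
No

For photoemission, the photon energy must exceed the work function.

Photon energy: E = hc/λ = 1.2781 eV
Work function: φ = 3.07 eV

Since E_photon (1.2781 eV) < φ (3.07 eV), photoemission will NOT occur.
The threshold wavelength is λ₀ = hc/φ = 403.9 nm.
Since 970.1 nm > 403.9 nm, the photons lack sufficient energy.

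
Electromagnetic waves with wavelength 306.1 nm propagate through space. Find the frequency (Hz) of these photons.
9.7939e+14 Hz

Using the wave equation: c = fλ

Solving for frequency:
f = c/λ = (3×10⁸ m/s) / (306.1×10⁻⁹ m)
f = 9.7939e+14 Hz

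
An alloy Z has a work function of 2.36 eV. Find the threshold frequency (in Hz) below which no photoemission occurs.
5.7065e+14 Hz

The threshold frequency is when the photon energy equals the work function:
hf₀ = φ

Solving for f₀:
f₀ = φ/h = (2.36 eV × 1.602×10⁻¹⁹ J/eV) / (6.626×10⁻³⁴ J·s)
f₀ = 5.7065e+14 Hz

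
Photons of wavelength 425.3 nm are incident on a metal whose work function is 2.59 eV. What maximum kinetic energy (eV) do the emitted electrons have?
0.3252 eV

Using Einstein's photoelectric equation: KE_max = hf - φ = hc/λ - φ

First, calculate the photon energy:
E_photon = hc/λ = (6.626×10⁻³⁴ J·s)(3×10⁸ m/s) / (425.3×10⁻⁹ m)
E_photon = 2.9152 eV

Then, the maximum kinetic energy:
KE_max = E_photon - φ = 2.9152 eV - 2.59 eV = 0.3252 eV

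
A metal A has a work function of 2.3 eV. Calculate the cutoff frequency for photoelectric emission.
5.5614e+14 Hz

The threshold frequency is when the photon energy equals the work function:
hf₀ = φ

Solving for f₀:
f₀ = φ/h = (2.3 eV × 1.602×10⁻¹⁹ J/eV) / (6.626×10⁻³⁴ J·s)
f₀ = 5.5614e+14 Hz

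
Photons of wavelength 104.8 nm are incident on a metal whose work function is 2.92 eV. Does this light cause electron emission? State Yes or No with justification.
Yes

For photoemission, the photon energy must exceed the work function.

Photon energy: E = hc/λ = 11.8306 eV
Work function: φ = 2.92 eV

Since E_photon (11.8306 eV) > φ (2.92 eV), photoemission WILL occur.
The threshold wavelength is λ₀ = hc/φ = 424.6 nm.
Since 104.8 nm < 424.6 nm, the light has sufficient energy.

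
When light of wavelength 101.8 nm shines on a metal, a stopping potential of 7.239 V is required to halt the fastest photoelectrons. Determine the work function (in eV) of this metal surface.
4.94 eV

The stopping potential gives the maximum kinetic energy: KE_max = eV_s = 7.239 eV

From Einstein's photoelectric equation: KE_max = hc/λ - φ
Rearranging: φ = hc/λ - KE_max

Calculate photon energy:
E_photon = hc/λ = (6.626×10⁻³⁴ J·s)(3×10⁸ m/s) / (101.8×10⁻⁹ m) = 12.1792 eV

Therefore:
φ = 12.1792 - 7.239 = 4.94 eV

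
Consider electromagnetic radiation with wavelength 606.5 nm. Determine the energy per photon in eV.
2.0443 eV

Using E = hf = hc/λ:

E = hc/λ = (6.626×10⁻³⁴ J·s)(3×10⁸ m/s) / (606.5×10⁻⁹ m)
E = 2.0443 eV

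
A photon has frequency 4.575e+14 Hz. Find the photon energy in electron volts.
1.8921 eV

Using E = hf:

E = hf = (6.626×10⁻³⁴ J·s)(4.575e+14 Hz)
E = 1.8921 eV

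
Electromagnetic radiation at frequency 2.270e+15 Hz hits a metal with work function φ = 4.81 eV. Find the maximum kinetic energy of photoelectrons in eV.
4.5780 eV

Using Einstein's photoelectric equation: KE_max = hf - φ

First, calculate the photon energy:
E_photon = hf = (6.626×10⁻³⁴ J·s)(2.270e+15 Hz)
E_photon = 9.3880 eV

Then, the maximum kinetic energy:
KE_max = E_photon - φ = 9.3880 eV - 4.81 eV = 4.5780 eV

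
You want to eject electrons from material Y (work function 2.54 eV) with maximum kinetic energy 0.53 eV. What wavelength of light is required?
403.86 nm

From Einstein's equation: KE_max = hc/λ - φ

Rearranging for λ:
hc/λ = KE_max + φ
λ = hc/(KE_max + φ)

Required photon energy:
E_photon = KE_max + φ = 0.53 + 2.54 = 3.07 eV

Required wavelength:
λ = hc/E_photon = (6.626×10⁻³⁴)(3×10⁸) / (3.07 × 1.602×10⁻¹⁹)
λ = 403.86 nm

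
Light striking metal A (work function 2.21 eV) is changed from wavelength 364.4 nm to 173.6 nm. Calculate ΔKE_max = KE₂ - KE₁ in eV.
3.7395 eV

Using Einstein's equation: KE_max = hc/λ - φ

For λ₁ = 364.4 nm:
KE₁ = hc/λ₁ - φ = 3.4024 - 2.21 = 1.1924 eV

For λ₂ = 173.6 nm:
KE₂ = hc/λ₂ - φ = 7.1419 - 2.21 = 4.9319 eV

Change in KE:
ΔKE = KE₂ - KE₁ = 4.9319 - 1.1924 = 3.7395 eV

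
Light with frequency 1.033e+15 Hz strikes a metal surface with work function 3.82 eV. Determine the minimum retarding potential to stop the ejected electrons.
0.4521 V

The stopping potential V_s satisfies: eV_s = KE_max

First, find KE_max using Einstein's equation:
E_photon = hf = (6.626×10⁻³⁴ J·s)(1.033e+15 Hz) = 4.2721 eV
KE_max = E_photon - φ = 4.2721 - 3.82 = 0.4521 eV

Since eV_s = KE_max:
V_s = KE_max/e = 0.4521 V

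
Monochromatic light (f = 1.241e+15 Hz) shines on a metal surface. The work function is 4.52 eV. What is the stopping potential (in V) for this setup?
0.6124 V

The stopping potential V_s satisfies: eV_s = KE_max

First, find KE_max using Einstein's equation:
E_photon = hf = (6.626×10⁻³⁴ J·s)(1.241e+15 Hz) = 5.1324 eV
KE_max = E_photon - φ = 5.1324 - 4.52 = 0.6124 eV

Since eV_s = KE_max:
V_s = KE_max/e = 0.6124 V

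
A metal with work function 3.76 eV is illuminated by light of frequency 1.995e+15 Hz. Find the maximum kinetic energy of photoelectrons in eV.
4.4907 eV

Using Einstein's photoelectric equation: KE_max = hf - φ

First, calculate the photon energy:
E_photon = hf = (6.626×10⁻³⁴ J·s)(1.995e+15 Hz)
E_photon = 8.2507 eV

Then, the maximum kinetic energy:
KE_max = E_photon - φ = 8.2507 eV - 3.76 eV = 4.4907 eV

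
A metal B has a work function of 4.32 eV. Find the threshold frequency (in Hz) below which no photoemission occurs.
1.0446e+15 Hz

The threshold frequency is when the photon energy equals the work function:
hf₀ = φ

Solving for f₀:
f₀ = φ/h = (4.32 eV × 1.602×10⁻¹⁹ J/eV) / (6.626×10⁻³⁴ J·s)
f₀ = 1.0446e+15 Hz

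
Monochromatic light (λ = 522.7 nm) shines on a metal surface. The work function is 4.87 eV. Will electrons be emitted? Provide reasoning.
No

For photoemission, the photon energy must exceed the work function.

Photon energy: E = hc/λ = 2.3720 eV
Work function: φ = 4.87 eV

Since E_photon (2.3720 eV) < φ (4.87 eV), photoemission will NOT occur.
The threshold wavelength is λ₀ = hc/φ = 254.6 nm.
Since 522.7 nm > 254.6 nm, the photons lack sufficient energy.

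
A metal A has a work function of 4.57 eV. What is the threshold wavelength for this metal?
271.30 nm

The threshold wavelength is when the photon energy equals the work function:
hc/λ₀ = φ

Solving for λ₀:
λ₀ = hc/φ = (6.626×10⁻³⁴ J·s)(3×10⁸ m/s) / (4.57 eV × 1.602×10⁻¹⁹ J/eV)
λ₀ = 271.30 nm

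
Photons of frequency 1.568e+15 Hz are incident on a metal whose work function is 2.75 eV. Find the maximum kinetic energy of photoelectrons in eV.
3.7347 eV

Using Einstein's photoelectric equation: KE_max = hf - φ

First, calculate the photon energy:
E_photon = hf = (6.626×10⁻³⁴ J·s)(1.568e+15 Hz)
E_photon = 6.4847 eV

Then, the maximum kinetic energy:
KE_max = E_photon - φ = 6.4847 eV - 2.75 eV = 3.7347 eV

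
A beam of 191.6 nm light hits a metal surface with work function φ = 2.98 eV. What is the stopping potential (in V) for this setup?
3.4910 V

The stopping potential V_s satisfies: eV_s = KE_max

First, find KE_max using Einstein's equation:
E_photon = hc/λ = 6.4710 eV
KE_max = E_photon - φ = 6.4710 - 2.98 = 3.4910 eV

Since eV_s = KE_max:
V_s = KE_max/e = 3.4910 V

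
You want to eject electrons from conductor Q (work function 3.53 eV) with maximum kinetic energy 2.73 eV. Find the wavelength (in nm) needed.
198.06 nm

From Einstein's equation: KE_max = hc/λ - φ

Rearranging for λ:
hc/λ = KE_max + φ
λ = hc/(KE_max + φ)

Required photon energy:
E_photon = KE_max + φ = 2.73 + 3.53 = 6.26 eV

Required wavelength:
λ = hc/E_photon = (6.626×10⁻³⁴)(3×10⁸) / (6.26 × 1.602×10⁻¹⁹)
λ = 198.06 nm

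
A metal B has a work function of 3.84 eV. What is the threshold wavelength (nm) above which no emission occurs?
322.88 nm

The threshold wavelength is when the photon energy equals the work function:
hc/λ₀ = φ

Solving for λ₀:
λ₀ = hc/φ = (6.626×10⁻³⁴ J·s)(3×10⁸ m/s) / (3.84 eV × 1.602×10⁻¹⁹ J/eV)
λ₀ = 322.88 nm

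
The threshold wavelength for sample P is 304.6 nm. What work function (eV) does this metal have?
4.07 eV

At the threshold wavelength, photon energy equals work function:
φ = hc/λ₀

Calculating:
φ = (6.626×10⁻³⁴ J·s)(3×10⁸ m/s) / (304.6×10⁻⁹ m)
φ = 4.07 eV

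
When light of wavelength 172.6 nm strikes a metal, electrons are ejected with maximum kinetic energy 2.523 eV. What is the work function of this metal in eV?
4.66 eV

From Einstein's photoelectric equation: KE_max = hf - φ = hc/λ - φ

Rearranging for φ:
φ = hc/λ - KE_max

Calculate photon energy:
E_photon = hc/λ = 7.1833 eV

Therefore:
φ = 7.1833 - 2.523 = 4.66 eV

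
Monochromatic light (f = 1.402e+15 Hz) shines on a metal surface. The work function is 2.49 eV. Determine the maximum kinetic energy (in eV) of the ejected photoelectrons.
3.3082 eV

Using Einstein's photoelectric equation: KE_max = hf - φ

First, calculate the photon energy:
E_photon = hf = (6.626×10⁻³⁴ J·s)(1.402e+15 Hz)
E_photon = 5.7982 eV

Then, the maximum kinetic energy:
KE_max = E_photon - φ = 5.7982 eV - 2.49 eV = 3.3082 eV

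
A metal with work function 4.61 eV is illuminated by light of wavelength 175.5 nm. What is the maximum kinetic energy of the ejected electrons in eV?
2.4546 eV

Using Einstein's photoelectric equation: KE_max = hf - φ = hc/λ - φ

First, calculate the photon energy:
E_photon = hc/λ = (6.626×10⁻³⁴ J·s)(3×10⁸ m/s) / (175.5×10⁻⁹ m)
E_photon = 7.0646 eV

Then, the maximum kinetic energy:
KE_max = E_photon - φ = 7.0646 eV - 4.61 eV = 2.4546 eV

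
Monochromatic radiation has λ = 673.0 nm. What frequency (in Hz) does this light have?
4.4546e+14 Hz

Using the wave equation: c = fλ

Solving for frequency:
f = c/λ = (3×10⁸ m/s) / (673.0×10⁻⁹ m)
f = 4.4546e+14 Hz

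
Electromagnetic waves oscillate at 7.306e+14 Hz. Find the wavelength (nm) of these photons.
410.34 nm

Using the wave equation: c = fλ

Solving for wavelength:
λ = c/f = (3×10⁸ m/s) / (7.306e+14 Hz)
λ = 410.34 nm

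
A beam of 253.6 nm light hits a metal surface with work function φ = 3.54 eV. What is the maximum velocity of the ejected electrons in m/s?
6.8885e+05 m/s

First, find the maximum kinetic energy:
E_photon = hc/λ = 4.8890 eV
KE_max = E_photon - φ = 4.8890 - 3.54 = 1.3490 eV

Convert to Joules: KE_max = 1.3490 × 1.602×10⁻¹⁹ J = 2.1613e-19 J

Then use KE = ½mv² to find velocity:
v = √(2·KE/m) = √(2 × 2.1613e-19 J / 9.109e-31 kg)
v = 6.8885e+05 m/s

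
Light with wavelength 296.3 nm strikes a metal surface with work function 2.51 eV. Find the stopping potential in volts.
1.6744 V

The stopping potential V_s satisfies: eV_s = KE_max

First, find KE_max using Einstein's equation:
E_photon = hc/λ = 4.1844 eV
KE_max = E_photon - φ = 4.1844 - 2.51 = 1.6744 eV

Since eV_s = KE_max:
V_s = KE_max/e = 1.6744 V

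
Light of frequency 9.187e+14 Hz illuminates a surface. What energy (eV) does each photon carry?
3.7994 eV

Using E = hf:

E = hf = (6.626×10⁻³⁴ J·s)(9.187e+14 Hz)
E = 3.7994 eV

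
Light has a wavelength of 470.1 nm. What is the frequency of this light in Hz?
6.3772e+14 Hz

Using the wave equation: c = fλ

Solving for frequency:
f = c/λ = (3×10⁸ m/s) / (470.1×10⁻⁹ m)
f = 6.3772e+14 Hz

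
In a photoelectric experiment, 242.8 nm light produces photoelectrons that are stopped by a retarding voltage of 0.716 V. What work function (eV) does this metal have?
4.39 eV

The stopping potential gives the maximum kinetic energy: KE_max = eV_s = 0.716 eV

From Einstein's photoelectric equation: KE_max = hc/λ - φ
Rearranging: φ = hc/λ - KE_max

Calculate photon energy:
E_photon = hc/λ = (6.626×10⁻³⁴ J·s)(3×10⁸ m/s) / (242.8×10⁻⁹ m) = 5.1064 eV

Therefore:
φ = 5.1064 - 0.716 = 4.39 eV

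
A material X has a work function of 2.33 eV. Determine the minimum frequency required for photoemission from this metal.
5.6339e+14 Hz

The threshold frequency is when the photon energy equals the work function:
hf₀ = φ

Solving for f₀:
f₀ = φ/h = (2.33 eV × 1.602×10⁻¹⁹ J/eV) / (6.626×10⁻³⁴ J·s)
f₀ = 5.6339e+14 Hz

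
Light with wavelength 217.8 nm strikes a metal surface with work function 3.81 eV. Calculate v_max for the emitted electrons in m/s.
8.1377e+05 m/s

First, find the maximum kinetic energy:
E_photon = hc/λ = 5.6926 eV
KE_max = E_photon - φ = 5.6926 - 3.81 = 1.8826 eV

Convert to Joules: KE_max = 1.8826 × 1.602×10⁻¹⁹ J = 3.0162e-19 J

Then use KE = ½mv² to find velocity:
v = √(2·KE/m) = √(2 × 3.0162e-19 J / 9.109e-31 kg)
v = 8.1377e+05 m/s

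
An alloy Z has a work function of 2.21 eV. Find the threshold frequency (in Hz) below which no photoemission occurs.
5.3438e+14 Hz

The threshold frequency is when the photon energy equals the work function:
hf₀ = φ

Solving for f₀:
f₀ = φ/h = (2.21 eV × 1.602×10⁻¹⁹ J/eV) / (6.626×10⁻³⁴ J·s)
f₀ = 5.3438e+14 Hz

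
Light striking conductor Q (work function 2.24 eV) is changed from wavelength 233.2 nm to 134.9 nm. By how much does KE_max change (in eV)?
3.8742 eV

Using Einstein's equation: KE_max = hc/λ - φ

For λ₁ = 233.2 nm:
KE₁ = hc/λ₁ - φ = 5.3166 - 2.24 = 3.0766 eV

For λ₂ = 134.9 nm:
KE₂ = hc/λ₂ - φ = 9.1908 - 2.24 = 6.9508 eV

Change in KE:
ΔKE = KE₂ - KE₁ = 6.9508 - 3.0766 = 3.8742 eV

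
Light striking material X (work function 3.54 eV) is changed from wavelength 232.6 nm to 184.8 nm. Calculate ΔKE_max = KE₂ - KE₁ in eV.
1.3787 eV

Using Einstein's equation: KE_max = hc/λ - φ

For λ₁ = 232.6 nm:
KE₁ = hc/λ₁ - φ = 5.3304 - 3.54 = 1.7904 eV

For λ₂ = 184.8 nm:
KE₂ = hc/λ₂ - φ = 6.7091 - 3.54 = 3.1691 eV

Change in KE:
ΔKE = KE₂ - KE₁ = 3.1691 - 1.7904 = 1.3787 eV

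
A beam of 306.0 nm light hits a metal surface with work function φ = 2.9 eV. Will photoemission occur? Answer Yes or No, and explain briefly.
Yes

For photoemission, the photon energy must exceed the work function.

Photon energy: E = hc/λ = 4.0518 eV
Work function: φ = 2.9 eV

Since E_photon (4.0518 eV) > φ (2.9 eV), photoemission WILL occur.
The threshold wavelength is λ₀ = hc/φ = 427.5 nm.
Since 306.0 nm < 427.5 nm, the light has sufficient energy.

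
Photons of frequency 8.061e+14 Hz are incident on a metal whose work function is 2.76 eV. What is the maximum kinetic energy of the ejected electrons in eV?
0.5738 eV

Using Einstein's photoelectric equation: KE_max = hf - φ

First, calculate the photon energy:
E_photon = hf = (6.626×10⁻³⁴ J·s)(8.061e+14 Hz)
E_photon = 3.3338 eV

Then, the maximum kinetic energy:
KE_max = E_photon - φ = 3.3338 eV - 2.76 eV = 0.5738 eV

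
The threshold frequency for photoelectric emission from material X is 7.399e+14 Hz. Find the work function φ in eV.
3.06 eV

At the threshold frequency, photon energy equals work function:
φ = hf₀

Calculating:
φ = (6.626×10⁻³⁴ J·s)(7.399e+14 Hz)
φ = 3.06 eV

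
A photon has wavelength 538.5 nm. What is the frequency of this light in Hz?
5.5672e+14 Hz

Using the wave equation: c = fλ

Solving for frequency:
f = c/λ = (3×10⁸ m/s) / (538.5×10⁻⁹ m)
f = 5.5672e+14 Hz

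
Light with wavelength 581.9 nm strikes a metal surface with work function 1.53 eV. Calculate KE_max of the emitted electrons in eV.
0.6007 eV

Using Einstein's photoelectric equation: KE_max = hf - φ = hc/λ - φ

First, calculate the photon energy:
E_photon = hc/λ = (6.626×10⁻³⁴ J·s)(3×10⁸ m/s) / (581.9×10⁻⁹ m)
E_photon = 2.1307 eV

Then, the maximum kinetic energy:
KE_max = E_photon - φ = 2.1307 eV - 1.53 eV = 0.6007 eV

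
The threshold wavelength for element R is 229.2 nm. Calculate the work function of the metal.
5.41 eV

At the threshold wavelength, photon energy equals work function:
φ = hc/λ₀

Calculating:
φ = (6.626×10⁻³⁴ J·s)(3×10⁸ m/s) / (229.2×10⁻⁹ m)
φ = 5.41 eV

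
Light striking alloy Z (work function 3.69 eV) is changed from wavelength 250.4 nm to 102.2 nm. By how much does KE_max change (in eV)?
7.1801 eV

Using Einstein's equation: KE_max = hc/λ - φ

For λ₁ = 250.4 nm:
KE₁ = hc/λ₁ - φ = 4.9514 - 3.69 = 1.2614 eV

For λ₂ = 102.2 nm:
KE₂ = hc/λ₂ - φ = 12.1315 - 3.69 = 8.4415 eV

Change in KE:
ΔKE = KE₂ - KE₁ = 8.4415 - 1.2614 = 7.1801 eV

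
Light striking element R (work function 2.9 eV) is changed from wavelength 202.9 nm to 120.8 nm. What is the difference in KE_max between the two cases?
4.1530 eV

Using Einstein's equation: KE_max = hc/λ - φ

For λ₁ = 202.9 nm:
KE₁ = hc/λ₁ - φ = 6.1106 - 2.9 = 3.2106 eV

For λ₂ = 120.8 nm:
KE₂ = hc/λ₂ - φ = 10.2636 - 2.9 = 7.3636 eV

Change in KE:
ΔKE = KE₂ - KE₁ = 7.3636 - 3.2106 = 4.1530 eV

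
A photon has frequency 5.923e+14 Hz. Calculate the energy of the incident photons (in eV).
2.4496 eV

Using E = hf:

E = hf = (6.626×10⁻³⁴ J·s)(5.923e+14 Hz)
E = 2.4496 eV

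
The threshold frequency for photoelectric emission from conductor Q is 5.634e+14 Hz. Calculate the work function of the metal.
2.33 eV

At the threshold frequency, photon energy equals work function:
φ = hf₀

Calculating:
φ = (6.626×10⁻³⁴ J·s)(5.634e+14 Hz)
φ = 2.33 eV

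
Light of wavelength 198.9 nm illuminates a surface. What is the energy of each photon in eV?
6.2335 eV

Using E = hf = hc/λ:

E = hc/λ = (6.626×10⁻³⁴ J·s)(3×10⁸ m/s) / (198.9×10⁻⁹ m)
E = 6.2335 eV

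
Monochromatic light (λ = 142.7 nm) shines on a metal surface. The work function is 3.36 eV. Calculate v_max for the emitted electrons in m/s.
1.3691e+06 m/s

First, find the maximum kinetic energy:
E_photon = hc/λ = 8.6885 eV
KE_max = E_photon - φ = 8.6885 - 3.36 = 5.3285 eV

Convert to Joules: KE_max = 5.3285 × 1.602×10⁻¹⁹ J = 8.5371e-19 J

Then use KE = ½mv² to find velocity:
v = √(2·KE/m) = √(2 × 8.5371e-19 J / 9.109e-31 kg)
v = 1.3691e+06 m/s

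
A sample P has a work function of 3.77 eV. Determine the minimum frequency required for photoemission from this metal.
9.1158e+14 Hz

The threshold frequency is when the photon energy equals the work function:
hf₀ = φ

Solving for f₀:
f₀ = φ/h = (3.77 eV × 1.602×10⁻¹⁹ J/eV) / (6.626×10⁻³⁴ J·s)
f₀ = 9.1158e+14 Hz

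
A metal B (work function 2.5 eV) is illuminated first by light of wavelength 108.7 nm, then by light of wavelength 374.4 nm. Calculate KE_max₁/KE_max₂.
10.9743

Using Einstein's equation: KE_max = hc/λ - φ

For λ₁ = 108.7 nm:
E₁ = hc/λ₁ = 11.4061 eV
KE₁ = E₁ - φ = 11.4061 - 2.5 = 8.9061 eV

For λ₂ = 374.4 nm:
E₂ = hc/λ₂ = 3.3115 eV
KE₂ = E₂ - φ = 3.3115 - 2.5 = 0.8115 eV

Ratio: KE₁/KE₂ = 8.9061/0.8115 = 10.9743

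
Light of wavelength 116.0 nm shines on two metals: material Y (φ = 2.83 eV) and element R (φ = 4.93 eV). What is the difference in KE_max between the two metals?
2.1000 eV

Using KE_max = hc/λ - φ for each metal:

Photon energy: E = hc/λ = 10.6883 eV

For material Y (φ₁ = 2.83 eV):
KE₁ = E - φ₁ = 10.6883 - 2.83 = 7.8583 eV

For element R (φ₂ = 4.93 eV):
KE₂ = E - φ₂ = 10.6883 - 4.93 = 5.7583 eV

Difference:
ΔKE = KE₁ - KE₂ = 7.8583 - 5.7583 = 2.1000 eV

Note: The difference equals the difference in work functions: 4.93 - 2.83 = 2.10 eV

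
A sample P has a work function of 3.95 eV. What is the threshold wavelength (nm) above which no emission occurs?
313.88 nm

The threshold wavelength is when the photon energy equals the work function:
hc/λ₀ = φ

Solving for λ₀:
λ₀ = hc/φ = (6.626×10⁻³⁴ J·s)(3×10⁸ m/s) / (3.95 eV × 1.602×10⁻¹⁹ J/eV)
λ₀ = 313.88 nm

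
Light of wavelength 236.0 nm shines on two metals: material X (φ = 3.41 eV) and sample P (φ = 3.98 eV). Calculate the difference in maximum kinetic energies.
0.5700 eV

Using KE_max = hc/λ - φ for each metal:

Photon energy: E = hc/λ = 5.2536 eV

For material X (φ₁ = 3.41 eV):
KE₁ = E - φ₁ = 5.2536 - 3.41 = 1.8436 eV

For sample P (φ₂ = 3.98 eV):
KE₂ = E - φ₂ = 5.2536 - 3.98 = 1.2736 eV

Difference:
ΔKE = KE₁ - KE₂ = 1.8436 - 1.2736 = 0.5700 eV

Note: The difference equals the difference in work functions: 3.98 - 3.41 = 0.57 eV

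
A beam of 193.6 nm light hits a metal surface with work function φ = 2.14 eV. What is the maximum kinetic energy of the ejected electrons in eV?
4.2641 eV

Using Einstein's photoelectric equation: KE_max = hf - φ = hc/λ - φ

First, calculate the photon energy:
E_photon = hc/λ = (6.626×10⁻³⁴ J·s)(3×10⁸ m/s) / (193.6×10⁻⁹ m)
E_photon = 6.4041 eV

Then, the maximum kinetic energy:
KE_max = E_photon - φ = 6.4041 eV - 2.14 eV = 4.2641 eV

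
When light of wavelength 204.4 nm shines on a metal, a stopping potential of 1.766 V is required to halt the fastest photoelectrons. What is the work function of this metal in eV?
4.30 eV

The stopping potential gives the maximum kinetic energy: KE_max = eV_s = 1.766 eV

From Einstein's photoelectric equation: KE_max = hc/λ - φ
Rearranging: φ = hc/λ - KE_max

Calculate photon energy:
E_photon = hc/λ = (6.626×10⁻³⁴ J·s)(3×10⁸ m/s) / (204.4×10⁻⁹ m) = 6.0658 eV

Therefore:
φ = 6.0658 - 1.766 = 4.30 eV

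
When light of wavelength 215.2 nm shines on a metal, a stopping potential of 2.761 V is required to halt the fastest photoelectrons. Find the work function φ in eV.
3.00 eV

The stopping potential gives the maximum kinetic energy: KE_max = eV_s = 2.761 eV

From Einstein's photoelectric equation: KE_max = hc/λ - φ
Rearranging: φ = hc/λ - KE_max

Calculate photon energy:
E_photon = hc/λ = (6.626×10⁻³⁴ J·s)(3×10⁸ m/s) / (215.2×10⁻⁹ m) = 5.7613 eV

Therefore:
φ = 5.7613 - 2.761 = 3.00 eV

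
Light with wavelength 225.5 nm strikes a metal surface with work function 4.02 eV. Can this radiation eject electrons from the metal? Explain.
Yes

For photoemission, the photon energy must exceed the work function.

Photon energy: E = hc/λ = 5.4982 eV
Work function: φ = 4.02 eV

Since E_photon (5.4982 eV) > φ (4.02 eV), photoemission WILL occur.
The threshold wavelength is λ₀ = hc/φ = 308.4 nm.
Since 225.5 nm < 308.4 nm, the light has sufficient energy.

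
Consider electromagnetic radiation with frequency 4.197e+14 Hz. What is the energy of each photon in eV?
1.7357 eV

Using E = hf:

E = hf = (6.626×10⁻³⁴ J·s)(4.197e+14 Hz)
E = 1.7357 eV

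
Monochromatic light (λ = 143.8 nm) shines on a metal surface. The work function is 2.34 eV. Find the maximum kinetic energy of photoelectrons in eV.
6.2820 eV

Using Einstein's photoelectric equation: KE_max = hf - φ = hc/λ - φ

First, calculate the photon energy:
E_photon = hc/λ = (6.626×10⁻³⁴ J·s)(3×10⁸ m/s) / (143.8×10⁻⁹ m)
E_photon = 8.6220 eV

Then, the maximum kinetic energy:
KE_max = E_photon - φ = 8.6220 eV - 2.34 eV = 6.2820 eV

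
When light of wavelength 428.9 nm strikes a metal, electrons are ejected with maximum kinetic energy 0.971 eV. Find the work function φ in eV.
1.92 eV

From Einstein's photoelectric equation: KE_max = hf - φ = hc/λ - φ

Rearranging for φ:
φ = hc/λ - KE_max

Calculate photon energy:
E_photon = hc/λ = 2.8907 eV

Therefore:
φ = 2.8907 - 0.971 = 1.92 eV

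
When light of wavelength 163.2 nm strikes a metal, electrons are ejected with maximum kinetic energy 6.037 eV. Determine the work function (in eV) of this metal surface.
1.56 eV

From Einstein's photoelectric equation: KE_max = hf - φ = hc/λ - φ

Rearranging for φ:
φ = hc/λ - KE_max

Calculate photon energy:
E_photon = hc/λ = 7.5971 eV

Therefore:
φ = 7.5971 - 6.037 = 1.56 eV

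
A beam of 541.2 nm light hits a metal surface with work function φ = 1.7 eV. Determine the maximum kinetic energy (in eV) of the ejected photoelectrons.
0.5909 eV

Using Einstein's photoelectric equation: KE_max = hf - φ = hc/λ - φ

First, calculate the photon energy:
E_photon = hc/λ = (6.626×10⁻³⁴ J·s)(3×10⁸ m/s) / (541.2×10⁻⁹ m)
E_photon = 2.2909 eV

Then, the maximum kinetic energy:
KE_max = E_photon - φ = 2.2909 eV - 1.7 eV = 0.5909 eV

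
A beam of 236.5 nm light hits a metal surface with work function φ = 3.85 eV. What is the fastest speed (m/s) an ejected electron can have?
6.9987e+05 m/s

First, find the maximum kinetic energy:
E_photon = hc/λ = 5.2425 eV
KE_max = E_photon - φ = 5.2425 - 3.85 = 1.3925 eV

Convert to Joules: KE_max = 1.3925 × 1.602×10⁻¹⁹ J = 2.2310e-19 J

Then use KE = ½mv² to find velocity:
v = √(2·KE/m) = √(2 × 2.2310e-19 J / 9.109e-31 kg)
v = 6.9987e+05 m/s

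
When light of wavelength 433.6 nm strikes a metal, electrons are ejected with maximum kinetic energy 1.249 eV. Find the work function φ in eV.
1.61 eV

From Einstein's photoelectric equation: KE_max = hf - φ = hc/λ - φ

Rearranging for φ:
φ = hc/λ - KE_max

Calculate photon energy:
E_photon = hc/λ = 2.8594 eV

Therefore:
φ = 2.8594 - 1.249 = 1.61 eV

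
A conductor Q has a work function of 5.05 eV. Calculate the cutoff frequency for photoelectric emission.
1.2211e+15 Hz

The threshold frequency is when the photon energy equals the work function:
hf₀ = φ

Solving for f₀:
f₀ = φ/h = (5.05 eV × 1.602×10⁻¹⁹ J/eV) / (6.626×10⁻³⁴ J·s)
f₀ = 1.2211e+15 Hz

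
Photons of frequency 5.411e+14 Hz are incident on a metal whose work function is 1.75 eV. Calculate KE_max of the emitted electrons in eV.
0.4878 eV

Using Einstein's photoelectric equation: KE_max = hf - φ

First, calculate the photon energy:
E_photon = hf = (6.626×10⁻³⁴ J·s)(5.411e+14 Hz)
E_photon = 2.2378 eV

Then, the maximum kinetic energy:
KE_max = E_photon - φ = 2.2378 eV - 1.75 eV = 0.4878 eV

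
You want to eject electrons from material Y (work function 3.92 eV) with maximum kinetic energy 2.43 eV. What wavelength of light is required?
195.25 nm

From Einstein's equation: KE_max = hc/λ - φ

Rearranging for λ:
hc/λ = KE_max + φ
λ = hc/(KE_max + φ)

Required photon energy:
E_photon = KE_max + φ = 2.43 + 3.92 = 6.35 eV

Required wavelength:
λ = hc/E_photon = (6.626×10⁻³⁴)(3×10⁸) / (6.35 × 1.602×10⁻¹⁹)
λ = 195.25 nm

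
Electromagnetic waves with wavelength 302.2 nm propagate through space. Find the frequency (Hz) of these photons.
9.9203e+14 Hz

Using the wave equation: c = fλ

Solving for frequency:
f = c/λ = (3×10⁸ m/s) / (302.2×10⁻⁹ m)
f = 9.9203e+14 Hz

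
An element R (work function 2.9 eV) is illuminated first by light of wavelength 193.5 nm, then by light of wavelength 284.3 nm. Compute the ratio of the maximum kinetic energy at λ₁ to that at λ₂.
2.4007

Using Einstein's equation: KE_max = hc/λ - φ

For λ₁ = 193.5 nm:
E₁ = hc/λ₁ = 6.4075 eV
KE₁ = E₁ - φ = 6.4075 - 2.9 = 3.5075 eV

For λ₂ = 284.3 nm:
E₂ = hc/λ₂ = 4.3610 eV
KE₂ = E₂ - φ = 4.3610 - 2.9 = 1.4610 eV

Ratio: KE₁/KE₂ = 3.5075/1.4610 = 2.4007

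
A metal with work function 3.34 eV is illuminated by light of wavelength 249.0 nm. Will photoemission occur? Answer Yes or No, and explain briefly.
Yes

For photoemission, the photon energy must exceed the work function.

Photon energy: E = hc/λ = 4.9793 eV
Work function: φ = 3.34 eV

Since E_photon (4.9793 eV) > φ (3.34 eV), photoemission WILL occur.
The threshold wavelength is λ₀ = hc/φ = 371.2 nm.
Since 249.0 nm < 371.2 nm, the light has sufficient energy.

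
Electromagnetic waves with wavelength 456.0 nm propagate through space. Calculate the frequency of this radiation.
6.5744e+14 Hz

Using the wave equation: c = fλ

Solving for frequency:
f = c/λ = (3×10⁸ m/s) / (456.0×10⁻⁹ m)
f = 6.5744e+14 Hz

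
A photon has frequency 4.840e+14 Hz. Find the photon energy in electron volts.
2.0017 eV

Using E = hf:

E = hf = (6.626×10⁻³⁴ J·s)(4.840e+14 Hz)
E = 2.0017 eV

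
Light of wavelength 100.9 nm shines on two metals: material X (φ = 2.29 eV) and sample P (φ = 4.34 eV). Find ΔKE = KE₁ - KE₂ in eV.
2.0500 eV

Using KE_max = hc/λ - φ for each metal:

Photon energy: E = hc/λ = 12.2878 eV

For material X (φ₁ = 2.29 eV):
KE₁ = E - φ₁ = 12.2878 - 2.29 = 9.9978 eV

For sample P (φ₂ = 4.34 eV):
KE₂ = E - φ₂ = 12.2878 - 4.34 = 7.9478 eV

Difference:
ΔKE = KE₁ - KE₂ = 9.9978 - 7.9478 = 2.0500 eV

Note: The difference equals the difference in work functions: 4.34 - 2.29 = 2.05 eV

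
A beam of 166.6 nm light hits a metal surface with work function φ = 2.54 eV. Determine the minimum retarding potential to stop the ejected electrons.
4.9020 V

The stopping potential V_s satisfies: eV_s = KE_max

First, find KE_max using Einstein's equation:
E_photon = hc/λ = 7.4420 eV
KE_max = E_photon - φ = 7.4420 - 2.54 = 4.9020 eV

Since eV_s = KE_max:
V_s = KE_max/e = 4.9020 V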